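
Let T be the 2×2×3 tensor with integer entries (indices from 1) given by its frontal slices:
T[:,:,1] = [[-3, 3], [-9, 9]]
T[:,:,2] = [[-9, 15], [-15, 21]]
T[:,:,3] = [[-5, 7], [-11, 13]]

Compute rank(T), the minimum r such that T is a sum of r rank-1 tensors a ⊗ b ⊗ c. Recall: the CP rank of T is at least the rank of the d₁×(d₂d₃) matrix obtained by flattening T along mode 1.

2

Lower bound: the mode-1 unfolding of T (rows indexed by i, columns by (j,k) = (1,1), (1,2), (1,3), (2,1), (2,2), (2,3)) is [[-3, -9, -5, 3, 15, 7], [-9, -15, -11, 9, 21, 13]].
There the 2×2 minor on rows i ∈ {1, 2}, columns (j,k) ∈ {(1,1), (1,2)} is det [[-3, -9], [-9, -15]] = -36 ≠ 0, so this unfolding has rank ≥ 2; CP rank is at least every unfolding rank, so rank(T) ≥ 2. (Unfolding ranks only ever bound the CP rank from below — rank(T) can be strictly larger than all of them — so the matching upper bound has to come from an explicit 2-term decomposition.)
Upper bound — finding two terms. Write S_k = T[:,:,k] for the frontal slices: S₁ = [[-3, 3], [-9, 9]], S₂ = [[-9, 15], [-15, 21]], S₃ = [[-5, 7], [-11, 13]].
If T = a₁ ⊗ b₁ ⊗ c₁ + a₂ ⊗ b₂ ⊗ c₂ then each S_k = c₁[k]·a₁b₁ᵀ + c₂[k]·a₂b₂ᵀ. S₁ and S₂ are linearly independent, so a₁b₁ᵀ and a₂b₂ᵀ must span the same plane of matrices: they are the rank-1 matrices of the form x·S₁ + y·S₂.
det(x·S₁ + y·S₂) is 36·xy + 36·y² = 36·(y)(x + y), vanishing at (x:y) = (1:0) and (1:-1).
M₁ = S₁ = [[-3, 3], [-9, 9]] = (-3)·[1, 3][1, -1]ᵀ and M₂ = S₁ − S₂ = [[6, -12], [6, -12]] = 6·[1, 1][1, -2]ᵀ, so take a₁ = [1, 3], b₁ = [1, -1], a₂ = [1, 1], b₂ = [1, -2].
Each slice is an integer combination of E₁ = a₁b₁ᵀ and E₂ = a₂b₂ᵀ: S₁ = −3·E₁, S₂ = −3·E₁ − 6·E₂, S₃ = −3·E₁ − 2·E₂; reading off coefficients, c₁ = [-3, -3, -3] and c₂ = [0, -6, -2].
Hence T = [1, 3] ⊗ [1, -1] ⊗ [-3, -3, -3] + [1, 1] ⊗ [1, -2] ⊗ [0, -6, -2], so rank(T) ≤ 2.
These bounds meet, so rank(T) = 2.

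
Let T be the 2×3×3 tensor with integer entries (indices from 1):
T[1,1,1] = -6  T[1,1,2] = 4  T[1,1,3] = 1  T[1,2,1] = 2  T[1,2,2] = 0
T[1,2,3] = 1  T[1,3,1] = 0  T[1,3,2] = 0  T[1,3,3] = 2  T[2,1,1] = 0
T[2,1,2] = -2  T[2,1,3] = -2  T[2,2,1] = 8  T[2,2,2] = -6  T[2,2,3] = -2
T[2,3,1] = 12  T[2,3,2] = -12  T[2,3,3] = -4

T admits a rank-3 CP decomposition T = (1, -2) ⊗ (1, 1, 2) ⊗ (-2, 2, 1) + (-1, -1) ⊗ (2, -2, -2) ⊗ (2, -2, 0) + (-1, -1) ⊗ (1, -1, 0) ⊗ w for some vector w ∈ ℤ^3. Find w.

Subtract the known terms from T to get the rank-1 residual R = (-1, -1) ⊗ (1, -1, 0) ⊗ w, so R[i,j,k] = a[i]·b[j]·w[k]. Pick indices with nonzero a[1]·b[1] = (-1)·(1) = -1. Only the fibre through (1,1,·) is needed: R[1,1,:] = T[1,1,:] − Σₗ aₗ[1]bₗ[1]cₗ = [-6, 4, 1] − (1)·(1)·(-2, 2, 1) − (-1)·(2)·(2, -2, 0) = [0, -2, 0]. Then w[k] = R[1,1,k] / -1 for each k, giving w = [0, -2, 0] / -1 = (0, 2, 0).

w = (0, 2, 0)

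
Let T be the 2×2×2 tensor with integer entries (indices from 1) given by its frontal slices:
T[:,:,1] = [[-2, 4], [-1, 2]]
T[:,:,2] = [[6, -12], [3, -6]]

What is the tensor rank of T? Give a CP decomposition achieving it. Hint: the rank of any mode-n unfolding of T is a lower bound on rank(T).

Lower bound: T ≠ 0 (e.g. T[1,1,1] = -2), so rank(T) ≥ 1.
Upper bound: the mode-1 fibre T[:,1,1] = [-2, -1] gives a = [2, 1] (primitive direction); the mode-2 fibre T[1,:,1] = [-2, 4] gives b = [1, -2]; then c[k] = T[1,1,k] / (a[1]·b[1]) = [-2, 6] / 2 = [-1, 3].
Expanding [2, 1] (x) [1, -2] (x) [-1, 3] reproduces all 8 entries of T, so T = [2, 1] (x) [1, -2] (x) [-1, 3] and rank(T) ≤ 1.
These bounds meet, so rank(T) = 1.

rank(T) = 1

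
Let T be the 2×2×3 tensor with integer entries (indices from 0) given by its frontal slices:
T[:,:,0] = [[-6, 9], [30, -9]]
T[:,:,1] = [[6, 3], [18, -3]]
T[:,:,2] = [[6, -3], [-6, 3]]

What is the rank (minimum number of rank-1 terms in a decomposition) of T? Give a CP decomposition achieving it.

Lower bound: in the mode-1 unfolding of T (rows indexed by i, columns by (j,k)) the 2×2 minor on rows i ∈ {0, 1}, columns (j,k) ∈ {(0,0), (0,1)} is det [[-6, 6], [30, 18]] = -288 ≠ 0, so that unfolding has rank ≥ 2 and hence rank(T) ≥ 2 (CP rank is at least every unfolding rank, though it can be larger).
Upper bound: with S_k = T[:,:,k], the two rank-1 terms a₁b₁ᵀ, a₂b₂ᵀ are the rank-1 members of the pencil x·S₀ + y·S₁.
det(x·S₀ + y·S₁) is −216·x² − 288·xy − 72·y² = (-72)·(x + y)(3·x + y), vanishing at (x:y) = (1:-1) and (1:-3).
M₁ = S₀ − S₁ = [[-12, 6], [12, -6]] = (-6)·(1, -1)(2, -1)ᵀ and M₂ = S₀ − 3·S₁ = [[-24, 0], [-24, 0]] = (-24)·(1, 1)(1, 0)ᵀ, so take a₁ = (1, -1), b₁ = (2, -1), a₂ = (1, 1), b₂ = (1, 0).
Each slice is an integer combination of E₁ = a₁b₁ᵀ and E₂ = a₂b₂ᵀ: S₀ = −9·E₁ + 12·E₂, S₁ = −3·E₁ + 12·E₂, S₂ = 3·E₁; reading off coefficients, c₁ = (-9, -3, 3) and c₂ = (12, 12, 0).
Hence T = (1, -1) (x) (2, -1) (x) (-9, -3, 3) + (1, 1) (x) (1, 0) (x) (12, 12, 0), so rank(T) ≤ 2.
These bounds meet, so rank(T) = 2.

rank(T) = 2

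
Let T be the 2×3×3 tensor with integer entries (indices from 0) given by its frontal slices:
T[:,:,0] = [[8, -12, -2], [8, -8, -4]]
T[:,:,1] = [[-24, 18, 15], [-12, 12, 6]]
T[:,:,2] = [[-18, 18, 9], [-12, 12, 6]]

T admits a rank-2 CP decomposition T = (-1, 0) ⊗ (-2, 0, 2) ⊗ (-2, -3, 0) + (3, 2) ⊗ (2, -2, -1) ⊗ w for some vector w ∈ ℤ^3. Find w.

Subtract the known terms from T to get the rank-1 residual R = (3, 2) ⊗ (2, -2, -1) ⊗ w, so R[i,j,k] = a[i]·b[j]·w[k]. Pick indices with nonzero a[0]·b[0] = (3)·(2) = 6. Only the fibre through (0,0,·) is needed: R[0,0,:] = T[0,0,:] − Σₗ aₗ[0]bₗ[0]cₗ = [8, -24, -18] − (-1)·(-2)·(-2, -3, 0) = [12, -18, -18]. Then w[k] = R[0,0,k] / 6 for each k, giving w = [12, -18, -18] / 6 = (2, -3, -3).

w = (2, -3, -3)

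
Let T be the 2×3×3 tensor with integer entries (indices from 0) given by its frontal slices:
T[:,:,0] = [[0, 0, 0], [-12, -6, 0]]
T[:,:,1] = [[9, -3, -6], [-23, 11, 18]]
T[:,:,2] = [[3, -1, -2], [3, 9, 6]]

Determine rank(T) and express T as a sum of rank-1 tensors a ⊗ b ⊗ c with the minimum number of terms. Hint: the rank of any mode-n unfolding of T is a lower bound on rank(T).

rank(T) = 2

Lower bound: the mode-1 unfolding of T (rows indexed by i, columns by (j,k) = (0,0), (0,1), (0,2), (1,0), (1,1), (1,2), (2,0), (2,1), (2,2)) is [[0, 9, 3, 0, -3, -1, 0, -6, -2], [-12, -23, 3, -6, 11, 9, 0, 18, 6]].
There the 2×2 minor on rows i ∈ {0, 1}, columns (j,k) ∈ {(0,0), (0,1)} is det [[0, 9], [-12, -23]] = 108 ≠ 0, so this unfolding has rank ≥ 2; CP rank is at least every unfolding rank, so rank(T) ≥ 2. (This is only a lower bound: in general the CP rank may exceed every unfolding rank, so we still need to exhibit 2 rank-1 terms summing to T.)
Upper bound — finding two terms. Write S_k = T[:,:,k] for the frontal slices: S₀ = [[0, 0, 0], [-12, -6, 0]], S₁ = [[9, -3, -6], [-23, 11, 18]], S₂ = [[3, -1, -2], [3, 9, 6]].
If T = a₁ ⊗ b₁ ⊗ c₁ + a₂ ⊗ b₂ ⊗ c₂ then each S_k = c₁[k]·a₁b₁ᵀ + c₂[k]·a₂b₂ᵀ. S₀ and S₁ are linearly independent, so a₁b₁ᵀ and a₂b₂ᵀ must span the same plane of matrices: they are the rank-1 matrices of the form x·S₀ + y·S₁.
The 2×2 minor of x·S₀ + y·S₁ on rows {0,1}, columns {0,1} is −90·xy + 30·y² = (-30)·(3·x − y)(y), vanishing at (x:y) = (1:3) and (1:0).
M₁ = S₀ + 3·S₁ = [[27, -9, -18], [-81, 27, 54]] = 9·[1, -3][3, -1, -2]ᵀ and M₂ = S₀ = [[0, 0, 0], [-12, -6, 0]] = (-6)·[0, 1][2, 1, 0]ᵀ, so take a₁ = [1, -3], b₁ = [3, -1, -2], a₂ = [0, 1], b₂ = [2, 1, 0].
Each slice is an integer combination of E₁ = a₁b₁ᵀ and E₂ = a₂b₂ᵀ: S₀ = −6·E₂, S₁ = 3·E₁ + 2·E₂, S₂ = E₁ + 6·E₂; reading off coefficients, c₁ = [0, 3, 1] and c₂ = [-6, 2, 6].
Hence T = [1, -3] ⊗ [3, -1, -2] ⊗ [0, 3, 1] + [0, 1] ⊗ [2, 1, 0] ⊗ [-6, 2, 6], so rank(T) ≤ 2.
These bounds meet, so rank(T) = 2.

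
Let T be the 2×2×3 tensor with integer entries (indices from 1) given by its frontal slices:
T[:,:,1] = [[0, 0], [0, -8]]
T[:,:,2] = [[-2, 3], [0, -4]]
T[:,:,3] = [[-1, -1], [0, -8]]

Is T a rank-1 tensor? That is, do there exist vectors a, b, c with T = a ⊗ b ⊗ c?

No

The mode-3 unfolding of T (rows indexed by k, columns by (i,j) = (1,1), (1,2), (2,1), (2,2)) is [[0, 0, 0, -8], [-2, 3, 0, -4], [-1, -1, 0, -8]].
There the 3×3 minor on rows k ∈ {1, 2, 3}, columns (i,j) ∈ {(1,1), (1,2), (2,2)} is det [[0, 0, -8], [-2, 3, -4], [-1, -1, -8]] = -40 ≠ 0, so this unfolding has rank ≥ 3; CP rank is at least every unfolding rank, so rank(T) ≥ 3.
In particular rank(T) ≥ 3 > 1, so T is not rank-1.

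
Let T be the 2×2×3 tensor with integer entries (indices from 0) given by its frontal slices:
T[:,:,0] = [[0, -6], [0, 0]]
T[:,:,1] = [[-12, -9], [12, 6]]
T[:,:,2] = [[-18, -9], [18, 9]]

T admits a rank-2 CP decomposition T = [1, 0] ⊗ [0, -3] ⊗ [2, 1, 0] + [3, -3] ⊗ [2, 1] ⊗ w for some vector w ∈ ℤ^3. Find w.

Subtract the known terms from T to get the rank-1 residual R = [3, -3] ⊗ [2, 1] ⊗ w, so R[i,j,k] = a[i]·b[j]·w[k]. Pick indices with nonzero a[0]·b[0] = (3)·(2) = 6. Only the fibre through (0,0,·) is needed: R[0,0,:] = T[0,0,:] − Σₗ aₗ[0]bₗ[0]cₗ = [0, -12, -18] − (1)·(0)·[2, 1, 0] = [0, -12, -18]. Then w[k] = R[0,0,k] / 6 for each k, giving w = [0, -12, -18] / 6 = [0, -2, -3].

w = [0, -2, -3]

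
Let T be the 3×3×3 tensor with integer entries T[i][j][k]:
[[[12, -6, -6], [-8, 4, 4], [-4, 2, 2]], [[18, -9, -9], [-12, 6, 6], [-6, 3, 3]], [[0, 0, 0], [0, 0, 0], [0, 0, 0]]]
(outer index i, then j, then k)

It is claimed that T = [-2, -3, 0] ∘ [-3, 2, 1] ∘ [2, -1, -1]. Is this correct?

Reconstruct entrywise from the claimed factors. For example, T[1,1,0] = -12 and Σₗ aₗ[1]bₗ[1]cₗ[0] = (-3)·(2)·(2) = -12; checking all 27 entries, every one matches. The claim holds.

Yes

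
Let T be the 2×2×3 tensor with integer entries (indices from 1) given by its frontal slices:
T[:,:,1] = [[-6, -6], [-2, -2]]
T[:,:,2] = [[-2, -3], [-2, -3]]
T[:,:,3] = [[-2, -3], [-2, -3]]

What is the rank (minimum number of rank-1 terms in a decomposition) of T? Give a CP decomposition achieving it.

rank(T) = 2

Lower bound: the mode-3 unfolding of T (rows indexed by k, columns by (i,j) = (1,1), (1,2), (2,1), (2,2)) is [[-6, -6, -2, -2], [-2, -3, -2, -3], [-2, -3, -2, -3]].
There the 2×2 minor on rows k ∈ {1, 2}, columns (i,j) ∈ {(1,1), (1,2)} is det [[-6, -6], [-2, -3]] = 6 ≠ 0, so this unfolding has rank ≥ 2; CP rank is at least every unfolding rank, so rank(T) ≥ 2. (Unfolding ranks only ever bound the CP rank from below — rank(T) can be strictly larger than all of them — so the matching upper bound has to come from an explicit 2-term decomposition.)
Upper bound — finding two terms. Write S_k = T[:,:,k] for the frontal slices: S₁ = [[-6, -6], [-2, -2]], S₂ = [[-2, -3], [-2, -3]], S₃ = [[-2, -3], [-2, -3]].
If T = a₁ ⊗ b₁ ⊗ c₁ + a₂ ⊗ b₂ ⊗ c₂ then each S_k = c₁[k]·a₁b₁ᵀ + c₂[k]·a₂b₂ᵀ. S₁ and S₂ are linearly independent, so a₁b₁ᵀ and a₂b₂ᵀ must span the same plane of matrices: they are the rank-1 matrices of the form x·S₁ + y·S₂.
det(x·S₁ + y·S₂) is 4·xy = 4·(y)(x), vanishing at (x:y) = (1:0) and (0:1).
M₁ = S₁ = [[-6, -6], [-2, -2]] = (-2)·(3, 1)(1, 1)ᵀ and M₂ = S₂ = [[-2, -3], [-2, -3]] = −(1, 1)(2, 3)ᵀ, so take a₁ = (3, 1), b₁ = (1, 1), a₂ = (1, 1), b₂ = (2, 3).
Each slice is an integer combination of E₁ = a₁b₁ᵀ and E₂ = a₂b₂ᵀ: S₁ = −2·E₁, S₂ = −E₂, S₃ = −E₂; reading off coefficients, c₁ = (-2, 0, 0) and c₂ = (0, -1, -1).
Hence T = (3, 1) ⊗ (1, 1) ⊗ (-2, 0, 0) + (1, 1) ⊗ (2, 3) ⊗ (0, -1, -1), so rank(T) ≤ 2.
These bounds meet, so rank(T) = 2.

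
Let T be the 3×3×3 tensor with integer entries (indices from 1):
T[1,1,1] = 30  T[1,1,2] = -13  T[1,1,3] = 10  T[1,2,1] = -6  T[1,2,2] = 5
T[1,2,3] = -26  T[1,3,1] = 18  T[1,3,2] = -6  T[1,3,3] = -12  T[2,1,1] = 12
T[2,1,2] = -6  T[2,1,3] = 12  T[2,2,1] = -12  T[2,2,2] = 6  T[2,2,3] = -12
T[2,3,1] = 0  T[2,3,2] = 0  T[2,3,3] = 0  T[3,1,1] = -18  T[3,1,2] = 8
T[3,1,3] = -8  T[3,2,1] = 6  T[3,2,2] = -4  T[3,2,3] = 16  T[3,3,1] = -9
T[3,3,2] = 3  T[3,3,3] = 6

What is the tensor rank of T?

Lower bound: the mode-1 unfolding of T (rows indexed by i, columns by (j,k) = (1,1), (1,2), (1,3), (2,1), (2,2), (2,3), (3,1), (3,2), (3,3)) is [[30, -13, 10, -6, 5, -26, 18, -6, -12], [12, -6, 12, -12, 6, -12, 0, 0, 0], [-18, 8, -8, 6, -4, 16, -9, 3, 6]].
There the 2×2 minor on rows i ∈ {1, 2}, columns (j,k) ∈ {(1,1), (1,2)} is det [[30, -13], [12, -6]] = -24 ≠ 0, so this unfolding has rank ≥ 2; CP rank is at least every unfolding rank, so rank(T) ≥ 2. (Flattening ranks never certify an upper bound on CP rank; for that we must actually write T with 2 rank-1 terms.)
Upper bound — finding two terms. Write S_k = T[:,:,k] for the frontal slices: S₁ = [[30, -6, 18], [12, -12, 0], [-18, 6, -9]], S₂ = [[-13, 5, -6], [-6, 6, 0], [8, -4, 3]], S₃ = [[10, -26, -12], [12, -12, 0], [-8, 16, 6]].
If T = a₁ ⊗ b₁ ⊗ c₁ + a₂ ⊗ b₂ ⊗ c₂ then each S_k = c₁[k]·a₁b₁ᵀ + c₂[k]·a₂b₂ᵀ. S₁ and S₂ are linearly independent, so a₁b₁ᵀ and a₂b₂ᵀ must span the same plane of matrices: they are the rank-1 matrices of the form x·S₁ + y·S₂.
The 2×2 minor of x·S₁ + y·S₂ on rows {1,2}, columns {1,2} is −288·x² + 240·xy − 48·y² = (-48)·(3·x − y)(2·x − y), vanishing at (x:y) = (1:3) and (1:2).
M₁ = S₁ + 3·S₂ = [[-9, 9, 0], [-6, 6, 0], [6, -6, 0]] = (-3)·[3, 2, -2][1, -1, 0]ᵀ and M₂ = S₁ + 2·S₂ = [[4, 4, 6], [0, 0, 0], [-2, -2, -3]] = [2, 0, -1][2, 2, 3]ᵀ, so take a₁ = [3, 2, -2], b₁ = [1, -1, 0], a₂ = [2, 0, -1], b₂ = [2, 2, 3].
Each slice is an integer combination of E₁ = a₁b₁ᵀ and E₂ = a₂b₂ᵀ: S₁ = 6·E₁ + 3·E₂, S₂ = −3·E₁ − E₂, S₃ = 6·E₁ − 2·E₂; reading off coefficients, c₁ = [6, -3, 6] and c₂ = [3, -1, -2].
Hence T = [3, 2, -2] ⊗ [1, -1, 0] ⊗ [6, -3, 6] + [2, 0, -1] ⊗ [2, 2, 3] ⊗ [3, -1, -2], so rank(T) ≤ 2.
These bounds meet, so rank(T) = 2.

2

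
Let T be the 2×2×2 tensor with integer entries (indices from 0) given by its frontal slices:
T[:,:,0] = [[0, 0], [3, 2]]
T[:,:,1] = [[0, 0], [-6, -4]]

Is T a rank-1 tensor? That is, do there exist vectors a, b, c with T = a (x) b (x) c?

Yes

If T = a (x) b (x) c then every fibre of T is a multiple of the corresponding factor, so read the factors off the fibres through the nonzero entry T[1,0,0] = 3.
The mode-1 fibre T[:,0,0] = [0, 3] gives a = (0, 1) (primitive direction); the mode-2 fibre T[1,:,0] = [3, 2] gives b = (3, 2); then c[k] = T[1,0,k] / (a[1]·b[0]) = [3, -6] / 3 = (1, -2).
Expanding (0, 1) (x) (3, 2) (x) (1, -2) reproduces all 8 entries of T, so T = (0, 1) (x) (3, 2) (x) (1, -2) and rank(T) ≤ 1.
Equivalently every frontal slice T[:,:,k] is c[k] times the rank-1 matrix (0, 1) (x) (3, 2). So T has rank 1 (it is nonzero).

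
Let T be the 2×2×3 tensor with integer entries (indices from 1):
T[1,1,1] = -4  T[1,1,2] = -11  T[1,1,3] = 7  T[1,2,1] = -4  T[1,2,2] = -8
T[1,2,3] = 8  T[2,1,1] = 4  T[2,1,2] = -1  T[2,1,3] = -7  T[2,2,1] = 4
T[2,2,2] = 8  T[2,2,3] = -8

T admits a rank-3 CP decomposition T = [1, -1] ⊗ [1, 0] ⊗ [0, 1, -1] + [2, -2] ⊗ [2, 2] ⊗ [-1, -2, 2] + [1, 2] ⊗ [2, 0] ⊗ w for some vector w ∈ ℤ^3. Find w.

w = [0, -2, 0]

Subtract the known terms from T to get the rank-1 residual R = [1, 2] ⊗ [2, 0] ⊗ w, so R[i,j,k] = a[i]·b[j]·w[k]. Pick indices with nonzero a[1]·b[1] = (1)·(2) = 2. Only the fibre through (1,1,·) is needed: R[1,1,:] = T[1,1,:] − Σₗ aₗ[1]bₗ[1]cₗ = [-4, -11, 7] − (1)·(1)·[0, 1, -1] − (2)·(2)·[-1, -2, 2] = [0, -4, 0]. Then w[k] = R[1,1,k] / 2 for each k, giving w = [0, -4, 0] / 2 = [0, -2, 0].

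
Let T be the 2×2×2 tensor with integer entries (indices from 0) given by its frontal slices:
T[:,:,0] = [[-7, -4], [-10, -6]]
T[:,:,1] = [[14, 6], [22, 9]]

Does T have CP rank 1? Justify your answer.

The mode-3 unfolding of T (rows indexed by k, columns by (i,j) = (0,0), (0,1), (1,0), (1,1)) is [[-7, -4, -10, -6], [14, 6, 22, 9]].
There the 2×2 minor on rows k ∈ {0, 1}, columns (i,j) ∈ {(0,0), (0,1)} is det [[-7, -4], [14, 6]] = 14 ≠ 0, so this unfolding has rank ≥ 2; CP rank is at least every unfolding rank, so rank(T) ≥ 2.
In particular rank(T) ≥ 2 > 1, so T is not rank-1.

No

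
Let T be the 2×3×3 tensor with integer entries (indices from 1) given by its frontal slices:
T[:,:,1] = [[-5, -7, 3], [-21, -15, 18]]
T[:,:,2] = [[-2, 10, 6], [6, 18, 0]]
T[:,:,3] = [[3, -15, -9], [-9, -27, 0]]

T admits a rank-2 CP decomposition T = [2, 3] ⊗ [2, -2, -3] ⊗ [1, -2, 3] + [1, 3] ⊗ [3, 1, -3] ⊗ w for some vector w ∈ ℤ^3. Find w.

w = [-3, 2, -3]

Subtract the known terms from T to get the rank-1 residual R = [1, 3] ⊗ [3, 1, -3] ⊗ w, so R[i,j,k] = a[i]·b[j]·w[k]. Pick indices with nonzero a[1]·b[1] = (1)·(3) = 3. Only the fibre through (1,1,·) is needed: R[1,1,:] = T[1,1,:] − Σₗ aₗ[1]bₗ[1]cₗ = [-5, -2, 3] − (2)·(2)·[1, -2, 3] = [-9, 6, -9]. Then w[k] = R[1,1,k] / 3 for each k, giving w = [-9, 6, -9] / 3 = [-3, 2, -3].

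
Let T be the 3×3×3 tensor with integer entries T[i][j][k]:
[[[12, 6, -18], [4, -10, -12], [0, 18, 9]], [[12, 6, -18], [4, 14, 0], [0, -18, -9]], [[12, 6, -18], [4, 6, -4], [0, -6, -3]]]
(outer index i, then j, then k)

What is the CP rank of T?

Lower bound: the mode-1 unfolding of T (rows indexed by i, columns by (j,k) = (0,0), (0,1), (0,2), (1,0), (1,1), (1,2), (2,0), (2,1), (2,2)) is [[12, 6, -18, 4, -10, -12, 0, 18, 9], [12, 6, -18, 4, 14, 0, 0, -18, -9], [12, 6, -18, 4, 6, -4, 0, -6, -3]].
There the 2×2 minor on rows i ∈ {0, 1}, columns (j,k) ∈ {(0,0), (1,1)} is det [[12, -10], [12, 14]] = 288 ≠ 0, so this unfolding has rank ≥ 2; CP rank is at least every unfolding rank, so rank(T) ≥ 2. (Unfolding ranks only ever bound the CP rank from below — rank(T) can be strictly larger than all of them — so the matching upper bound has to come from an explicit 2-term decomposition.)
Upper bound — finding two terms. Write S_k = T[:,:,k] for the frontal slices: S₀ = [[12, 4, 0], [12, 4, 0], [12, 4, 0]], S₁ = [[6, -10, 18], [6, 14, -18], [6, 6, -6]], S₂ = [[-18, -12, 9], [-18, 0, -9], [-18, -4, -3]].
If T = a₁ ⊗ b₁ ⊗ c₁ + a₂ ⊗ b₂ ⊗ c₂ then each S_k = c₁[k]·a₁b₁ᵀ + c₂[k]·a₂b₂ᵀ. S₀ and S₁ are linearly independent, so a₁b₁ᵀ and a₂b₂ᵀ must span the same plane of matrices: they are the rank-1 matrices of the form x·S₀ + y·S₁.
The 2×2 minor of x·S₀ + y·S₁ on rows {0,1}, columns {0,1} is 288·xy + 144·y² = 144·(y)(2·x + y), vanishing at (x:y) = (1:0) and (1:-2).
M₁ = S₀ = [[12, 4, 0], [12, 4, 0], [12, 4, 0]] = 4·[1, 1, 1][3, 1, 0]ᵀ and M₂ = S₀ − 2·S₁ = [[0, 24, -36], [0, -24, 36], [0, -8, 12]] = 4·[3, -3, -1][0, 2, -3]ᵀ, so take a₁ = [1, 1, 1], b₁ = [3, 1, 0], a₂ = [3, -3, -1], b₂ = [0, 2, -3].
Each slice is an integer combination of E₁ = a₁b₁ᵀ and E₂ = a₂b₂ᵀ: S₀ = 4·E₁, S₁ = 2·E₁ − 2·E₂, S₂ = −6·E₁ − E₂; reading off coefficients, c₁ = [4, 2, -6] and c₂ = [0, -2, -1].
Hence T = [1, 1, 1] ⊗ [3, 1, 0] ⊗ [4, 2, -6] + [3, -3, -1] ⊗ [0, 2, -3] ⊗ [0, -2, -1], so rank(T) ≤ 2.
These bounds meet, so rank(T) = 2.
Check entry T[0,1,1] = -10: (1)·(1)·(2) + (3)·(2)·(-2) = -10.

2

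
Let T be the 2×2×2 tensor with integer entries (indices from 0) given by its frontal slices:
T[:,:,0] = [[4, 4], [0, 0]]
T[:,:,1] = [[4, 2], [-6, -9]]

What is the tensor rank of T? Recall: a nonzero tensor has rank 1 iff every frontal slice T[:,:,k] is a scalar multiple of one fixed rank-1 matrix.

2

Lower bound: the mode-2 unfolding of T (rows indexed by j, columns by (i,k) = (0,0), (0,1), (1,0), (1,1)) is [[4, 4, 0, -6], [4, 2, 0, -9]].
There the 2×2 minor on rows j ∈ {0, 1}, columns (i,k) ∈ {(0,0), (0,1)} is det [[4, 4], [4, 2]] = -8 ≠ 0, so this unfolding has rank ≥ 2; CP rank is at least every unfolding rank, so rank(T) ≥ 2. (This is only a lower bound: in general the CP rank may exceed every unfolding rank, so we still need to exhibit 2 rank-1 terms summing to T.)
Upper bound — finding two terms. Write S_k = T[:,:,k] for the frontal slices: S₀ = [[4, 4], [0, 0]], S₁ = [[4, 2], [-6, -9]].
If T = a₁ ⊗ b₁ ⊗ c₁ + a₂ ⊗ b₂ ⊗ c₂ then each S_k = c₁[k]·a₁b₁ᵀ + c₂[k]·a₂b₂ᵀ. S₀ and S₁ are linearly independent, so a₁b₁ᵀ and a₂b₂ᵀ must span the same plane of matrices: they are the rank-1 matrices of the form x·S₀ + y·S₁.
det(x·S₀ + y·S₁) is −12·xy − 24·y² = (-12)·(x + 2·y)(y), vanishing at (x:y) = (2:-1) and (1:0).
M₁ = 2·S₀ − S₁ = [[4, 6], [6, 9]] = (2, 3)(2, 3)ᵀ and M₂ = S₀ = [[4, 4], [0, 0]] = 4·(1, 0)(1, 1)ᵀ, so take a₁ = (2, 3), b₁ = (2, 3), a₂ = (1, 0), b₂ = (1, 1).
Each slice is an integer combination of E₁ = a₁b₁ᵀ and E₂ = a₂b₂ᵀ: S₀ = 4·E₂, S₁ = −E₁ + 8·E₂; reading off coefficients, c₁ = (0, -1) and c₂ = (4, 8).
Hence T = (2, 3) ⊗ (2, 3) ⊗ (0, -1) + (1, 0) ⊗ (1, 1) ⊗ (4, 8), so rank(T) ≤ 2.
These bounds meet, so rank(T) = 2.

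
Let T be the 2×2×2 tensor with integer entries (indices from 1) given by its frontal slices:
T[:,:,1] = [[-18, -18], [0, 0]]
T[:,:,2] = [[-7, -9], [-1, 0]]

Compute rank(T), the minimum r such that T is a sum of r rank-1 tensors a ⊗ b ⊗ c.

Lower bound: the mode-3 unfolding of T (rows indexed by k, columns by (i,j) = (1,1), (1,2), (2,1), (2,2)) is [[-18, -18, 0, 0], [-7, -9, -1, 0]].
There the 2×2 minor on rows k ∈ {1, 2}, columns (i,j) ∈ {(1,1), (1,2)} is det [[-18, -18], [-7, -9]] = 36 ≠ 0, so this unfolding has rank ≥ 2; CP rank is at least every unfolding rank, so rank(T) ≥ 2. (Flattening ranks never certify an upper bound on CP rank; for that we must actually write T with 2 rank-1 terms.)
Upper bound — finding two terms. Write S_k = T[:,:,k] for the frontal slices: S₁ = [[-18, -18], [0, 0]], S₂ = [[-7, -9], [-1, 0]].
If T = a₁ ⊗ b₁ ⊗ c₁ + a₂ ⊗ b₂ ⊗ c₂ then each S_k = c₁[k]·a₁b₁ᵀ + c₂[k]·a₂b₂ᵀ. S₁ and S₂ are linearly independent, so a₁b₁ᵀ and a₂b₂ᵀ must span the same plane of matrices: they are the rank-1 matrices of the form x·S₁ + y·S₂.
det(x·S₁ + y·S₂) is −18·xy − 9·y² = (-9)·(y)(2·x + y), vanishing at (x:y) = (1:0) and (1:-2).
M₁ = S₁ = [[-18, -18], [0, 0]] = (-18)·[1, 0][1, 1]ᵀ and M₂ = S₁ − 2·S₂ = [[-4, 0], [2, 0]] = (-2)·[2, -1][1, 0]ᵀ, so take a₁ = [1, 0], b₁ = [1, 1], a₂ = [2, -1], b₂ = [1, 0].
Each slice is an integer combination of E₁ = a₁b₁ᵀ and E₂ = a₂b₂ᵀ: S₁ = −18·E₁, S₂ = −9·E₁ + E₂; reading off coefficients, c₁ = [-18, -9] and c₂ = [0, 1].
Hence T = [1, 0] ⊗ [1, 1] ⊗ [-18, -9] + [2, -1] ⊗ [1, 0] ⊗ [0, 1], so rank(T) ≤ 2.
These bounds meet, so rank(T) = 2.

2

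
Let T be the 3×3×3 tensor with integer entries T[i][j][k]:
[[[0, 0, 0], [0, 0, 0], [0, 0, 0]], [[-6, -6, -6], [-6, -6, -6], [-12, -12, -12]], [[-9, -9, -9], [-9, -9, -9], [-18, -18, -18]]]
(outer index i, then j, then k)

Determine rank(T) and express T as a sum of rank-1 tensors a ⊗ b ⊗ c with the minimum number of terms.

Lower bound: T ≠ 0 (e.g. T[1,0,0] = -6), so rank(T) ≥ 1.
Upper bound: if T = a ⊗ b ⊗ c then every fibre of T is a multiple of the corresponding factor, so read the factors off the fibres through the nonzero entry T[1,0,0] = -6.
The mode-1 fibre T[:,0,0] = [0, -6, -9] gives a = [0, 2, 3] (primitive direction); the mode-2 fibre T[1,:,0] = [-6, -6, -12] gives b = [1, 1, 2]; then c[k] = T[1,0,k] / (a[1]·b[0]) = [-6, -6, -6] / 2 = [-3, -3, -3].
Expanding [0, 2, 3] ⊗ [1, 1, 2] ⊗ [-3, -3, -3] reproduces all 27 entries of T, so T = [0, 2, 3] ⊗ [1, 1, 2] ⊗ [-3, -3, -3] and rank(T) ≤ 1.
These bounds meet, so rank(T) = 1.
Check entry T[2,0,2] = -9: (3)·(1)·(-3) = -9.

rank(T) = 1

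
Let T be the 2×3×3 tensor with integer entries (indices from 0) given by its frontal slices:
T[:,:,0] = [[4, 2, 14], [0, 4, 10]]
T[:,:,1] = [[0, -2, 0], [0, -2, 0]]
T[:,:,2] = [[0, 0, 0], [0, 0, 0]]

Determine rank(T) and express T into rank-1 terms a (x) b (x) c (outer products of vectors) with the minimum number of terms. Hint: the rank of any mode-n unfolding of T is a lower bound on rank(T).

Lower bound: the mode-2 unfolding of T (rows indexed by j, columns by (i,k) = (0,0), (0,1), (0,2), (1,0), (1,1), (1,2)) is [[4, 0, 0, 0, 0, 0], [2, -2, 0, 4, -2, 0], [14, 0, 0, 10, 0, 0]].
There the 3×3 minor on rows j ∈ {0, 1, 2}, columns (i,k) ∈ {(0,0), (0,1), (1,0)} is det [[4, 0, 0], [2, -2, 4], [14, 0, 10]] = -80 ≠ 0, so this unfolding has rank ≥ 3; CP rank is at least every unfolding rank, so rank(T) ≥ 3. (This is only a lower bound: in general the CP rank may exceed every unfolding rank, so we still need to exhibit 3 rank-1 terms summing to T.)
Upper bound: T is a sum of 3 rank-1 terms, T = [1, 0] (x) [2, -1, 2] (x) [2, 0, 0] + [1, 1] (x) [0, 0, 1] (x) [2, 4, 0] + [1, 1] (x) [0, 1, 2] (x) [4, -2, 0] (one valid choice — decompositions are not unique — normalised so each a, b is primitive with positive first nonzero entry; check it by expanding all entries), so rank(T) ≤ 3.
These bounds meet, so rank(T) = 3.
Check entry T[0,0,0] = 4: (1)·(2)·(2) + (1)·(0)·(2) + (1)·(0)·(4) = 4.

rank(T) = 3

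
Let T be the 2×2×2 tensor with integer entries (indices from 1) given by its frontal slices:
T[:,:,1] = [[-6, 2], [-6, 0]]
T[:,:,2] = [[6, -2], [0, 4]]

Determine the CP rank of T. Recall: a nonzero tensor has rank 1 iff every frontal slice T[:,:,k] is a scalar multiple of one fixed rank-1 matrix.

Lower bound: in the mode-3 unfolding of T (rows indexed by k, columns by (i,j)) the 2×2 minor on rows k ∈ {1, 2}, columns (i,j) ∈ {(1,1), (2,1)} is det [[-6, -6], [6, 0]] = 36 ≠ 0, so that unfolding has rank ≥ 2 and hence rank(T) ≥ 2 (CP rank is at least every unfolding rank, though it can be larger).
Upper bound: with S_k = T[:,:,k], the two rank-1 terms a₁b₁ᵀ, a₂b₂ᵀ are the rank-1 members of the pencil x·S₁ + y·S₂.
det(x·S₁ + y·S₂) is 12·x² − 36·xy + 24·y² = 12·(x − 2·y)(x − y), vanishing at (x:y) = (2:1) and (1:1).
M₁ = 2·S₁ + S₂ = [[-6, 2], [-12, 4]] = (-2)·(1, 2)(3, -1)ᵀ and M₂ = S₁ + S₂ = [[0, 0], [-6, 4]] = (-2)·(0, 1)(3, -2)ᵀ, so take a₁ = (1, 2), b₁ = (3, -1), a₂ = (0, 1), b₂ = (3, -2).
Each slice is an integer combination of E₁ = a₁b₁ᵀ and E₂ = a₂b₂ᵀ: S₁ = −2·E₁ + 2·E₂, S₂ = 2·E₁ − 4·E₂; reading off coefficients, c₁ = (-2, 2) and c₂ = (2, -4).
Hence T = (1, 2) ⊗ (3, -1) ⊗ (-2, 2) + (0, 1) ⊗ (3, -2) ⊗ (2, -4), so rank(T) ≤ 2.
These bounds meet, so rank(T) = 2.

2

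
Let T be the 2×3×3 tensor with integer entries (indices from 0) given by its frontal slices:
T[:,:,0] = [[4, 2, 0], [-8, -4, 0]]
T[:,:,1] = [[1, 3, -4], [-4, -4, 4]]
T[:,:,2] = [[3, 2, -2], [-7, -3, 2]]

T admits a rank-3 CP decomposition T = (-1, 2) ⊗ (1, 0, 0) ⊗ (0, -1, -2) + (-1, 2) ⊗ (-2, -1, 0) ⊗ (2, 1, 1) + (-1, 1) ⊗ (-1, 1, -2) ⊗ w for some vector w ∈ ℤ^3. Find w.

Subtract the known terms from T to get the rank-1 residual R = (-1, 1) ⊗ (-1, 1, -2) ⊗ w, so R[i,j,k] = a[i]·b[j]·w[k]. Pick indices with nonzero a[0]·b[0] = (-1)·(-1) = 1. Only the fibre through (0,0,·) is needed: R[0,0,:] = T[0,0,:] − Σₗ aₗ[0]bₗ[0]cₗ = [4, 1, 3] − (-1)·(1)·(0, -1, -2) − (-1)·(-2)·(2, 1, 1) = [0, -2, -1]. Then w[k] = R[0,0,k] / 1 for each k, giving w = [0, -2, -1] / 1 = (0, -2, -1).

w = (0, -2, -1)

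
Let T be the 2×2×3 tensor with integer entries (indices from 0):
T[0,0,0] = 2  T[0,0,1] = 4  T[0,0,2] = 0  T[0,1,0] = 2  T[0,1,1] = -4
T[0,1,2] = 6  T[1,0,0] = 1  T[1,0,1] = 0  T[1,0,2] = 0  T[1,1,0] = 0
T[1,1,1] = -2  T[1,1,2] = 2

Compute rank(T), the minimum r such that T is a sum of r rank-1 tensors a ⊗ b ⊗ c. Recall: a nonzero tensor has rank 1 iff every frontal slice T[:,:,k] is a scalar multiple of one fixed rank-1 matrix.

3

Lower bound: the mode-3 unfolding of T (rows indexed by k, columns by (i,j) = (0,0), (0,1), (1,0), (1,1)) is [[2, 2, 1, 0], [4, -4, 0, -2], [0, 6, 0, 2]].
There the 3×3 minor on rows k ∈ {0, 1, 2}, columns (i,j) ∈ {(0,0), (0,1), (1,0)} is det [[2, 2, 1], [4, -4, 0], [0, 6, 0]] = 24 ≠ 0, so this unfolding has rank ≥ 3; CP rank is at least every unfolding rank, so rank(T) ≥ 3. (Flattening ranks never certify an upper bound on CP rank; for that we must actually write T with 3 rank-1 terms.)
Upper bound: T is a sum of 3 rank-1 terms, T = (1, 0) ⊗ (2, 1) ⊗ (2, 0, 2) + (2, -1) ⊗ (1, 0) ⊗ (-1, 1, -1) + (2, 1) ⊗ (1, -2) ⊗ (0, 1, -1) (one valid choice — decompositions are not unique — normalised so each a, b is primitive with positive first nonzero entry; check it by expanding all entries), so rank(T) ≤ 3.
These bounds meet, so rank(T) = 3.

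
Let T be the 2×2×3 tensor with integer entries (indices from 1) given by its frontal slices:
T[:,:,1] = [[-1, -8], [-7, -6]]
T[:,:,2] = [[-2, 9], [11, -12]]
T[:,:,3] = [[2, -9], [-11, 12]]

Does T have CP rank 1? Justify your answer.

The mode-2 unfolding of T (rows indexed by j, columns by (i,k) = (1,1), (1,2), (1,3), (2,1), (2,2), (2,3)) is [[-1, -2, 2, -7, 11, -11], [-8, 9, -9, -6, -12, 12]].
There the 2×2 minor on rows j ∈ {1, 2}, columns (i,k) ∈ {(1,1), (1,2)} is det [[-1, -2], [-8, 9]] = -25 ≠ 0, so this unfolding has rank ≥ 2; CP rank is at least every unfolding rank, so rank(T) ≥ 2.
In particular rank(T) ≥ 2 > 1, so T is not rank-1.

No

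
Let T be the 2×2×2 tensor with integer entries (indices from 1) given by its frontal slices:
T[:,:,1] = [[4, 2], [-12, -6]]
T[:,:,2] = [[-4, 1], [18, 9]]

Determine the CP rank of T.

Lower bound: the mode-3 unfolding of T (rows indexed by k, columns by (i,j) = (1,1), (1,2), (2,1), (2,2)) is [[4, 2, -12, -6], [-4, 1, 18, 9]].
There the 2×2 minor on rows k ∈ {1, 2}, columns (i,j) ∈ {(1,1), (1,2)} is det [[4, 2], [-4, 1]] = 12 ≠ 0, so this unfolding has rank ≥ 2; CP rank is at least every unfolding rank, so rank(T) ≥ 2. (This is only a lower bound: in general the CP rank may exceed every unfolding rank, so we still need to exhibit 2 rank-1 terms summing to T.)
Upper bound — finding two terms. Write S_k = T[:,:,k] for the frontal slices: S₁ = [[4, 2], [-12, -6]], S₂ = [[-4, 1], [18, 9]].
If T = a₁ ⊗ b₁ ⊗ c₁ + a₂ ⊗ b₂ ⊗ c₂ then each S_k = c₁[k]·a₁b₁ᵀ + c₂[k]·a₂b₂ᵀ. S₁ and S₂ are linearly independent, so a₁b₁ᵀ and a₂b₂ᵀ must span the same plane of matrices: they are the rank-1 matrices of the form x·S₁ + y·S₂.
det(x·S₁ + y·S₂) is 36·xy − 54·y² = 18·(2·x − 3·y)(y), vanishing at (x:y) = (3:2) and (1:0).
M₁ = 3·S₁ + 2·S₂ = [[4, 8], [0, 0]] = 4·(1, 0)(1, 2)ᵀ and M₂ = S₁ = [[4, 2], [-12, -6]] = 2·(1, -3)(2, 1)ᵀ, so take a₁ = (1, 0), b₁ = (1, 2), a₂ = (1, -3), b₂ = (2, 1).
Each slice is an integer combination of E₁ = a₁b₁ᵀ and E₂ = a₂b₂ᵀ: S₁ = 2·E₂, S₂ = 2·E₁ − 3·E₂; reading off coefficients, c₁ = (0, 2) and c₂ = (2, -3).
Hence T = (1, 0) ⊗ (1, 2) ⊗ (0, 2) + (1, -3) ⊗ (2, 1) ⊗ (2, -3), so rank(T) ≤ 2.
These bounds meet, so rank(T) = 2.

2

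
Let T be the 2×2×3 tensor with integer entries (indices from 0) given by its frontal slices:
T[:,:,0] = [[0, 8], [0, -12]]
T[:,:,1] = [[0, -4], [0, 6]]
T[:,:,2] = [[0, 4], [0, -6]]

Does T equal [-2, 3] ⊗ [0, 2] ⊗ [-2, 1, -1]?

Yes

Reconstruct entrywise from the claimed factors. For example, T[1,0,1] = 0 and Σₗ aₗ[1]bₗ[0]cₗ[1] = (3)·(0)·(1) = 0; checking all 12 entries, every one matches. The claim holds.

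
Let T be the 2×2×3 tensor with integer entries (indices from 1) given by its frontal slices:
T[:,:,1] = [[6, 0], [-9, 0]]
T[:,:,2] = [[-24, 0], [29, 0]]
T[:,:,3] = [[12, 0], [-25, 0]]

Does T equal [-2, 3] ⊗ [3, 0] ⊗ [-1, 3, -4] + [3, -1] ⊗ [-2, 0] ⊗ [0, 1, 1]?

No

Reconstruct entry (1,1,3) from the claimed factors: Σₗ aₗ[1]bₗ[1]cₗ[3] = (-2)·(3)·(-4) + (3)·(-2)·(1) = 18, but T[1,1,3] = 12. The claim is false.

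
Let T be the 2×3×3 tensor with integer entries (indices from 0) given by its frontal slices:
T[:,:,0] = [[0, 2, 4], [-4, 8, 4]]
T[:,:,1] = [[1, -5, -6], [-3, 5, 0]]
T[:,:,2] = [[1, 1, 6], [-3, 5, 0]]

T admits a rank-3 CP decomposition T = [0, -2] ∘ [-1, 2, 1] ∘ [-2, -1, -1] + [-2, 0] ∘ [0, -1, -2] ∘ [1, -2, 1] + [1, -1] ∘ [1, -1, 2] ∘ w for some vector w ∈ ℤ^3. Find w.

Subtract the known terms from T to get the rank-1 residual R = [1, -1] ∘ [1, -1, 2] ∘ w, so R[i,j,k] = a[i]·b[j]·w[k]. Pick indices with nonzero a[0]·b[0] = (1)·(1) = 1. Only the fibre through (0,0,·) is needed: R[0,0,:] = T[0,0,:] − Σₗ aₗ[0]bₗ[0]cₗ = [0, 1, 1] − (0)·(-1)·[-2, -1, -1] − (-2)·(0)·[1, -2, 1] = [0, 1, 1]. Then w[k] = R[0,0,k] / 1 for each k, giving w = [0, 1, 1] / 1 = [0, 1, 1].

w = [0, 1, 1]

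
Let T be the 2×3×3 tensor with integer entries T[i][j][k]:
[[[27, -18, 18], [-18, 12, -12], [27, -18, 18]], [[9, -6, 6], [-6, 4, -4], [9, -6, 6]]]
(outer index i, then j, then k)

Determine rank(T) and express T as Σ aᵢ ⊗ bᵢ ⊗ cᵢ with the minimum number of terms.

rank(T) = 1

Lower bound: T ≠ 0 (e.g. T[0,0,0] = 27), so rank(T) ≥ 1.
Upper bound: if T = a ⊗ b ⊗ c then every fibre of T is a multiple of the corresponding factor, so read the factors off the fibres through the nonzero entry T[0,0,0] = 27.
The mode-1 fibre T[:,0,0] = [27, 9] gives a = (3, 1) (primitive direction); the mode-2 fibre T[0,:,0] = [27, -18, 27] gives b = (3, -2, 3); then c[k] = T[0,0,k] / (a[0]·b[0]) = [27, -18, 18] / 9 = (3, -2, 2).
Expanding (3, 1) ⊗ (3, -2, 3) ⊗ (3, -2, 2) reproduces all 18 entries of T, so T = (3, 1) ⊗ (3, -2, 3) ⊗ (3, -2, 2) and rank(T) ≤ 1.
These bounds meet, so rank(T) = 1.
Check entry T[0,1,0] = -18: (3)·(-2)·(3) = -18.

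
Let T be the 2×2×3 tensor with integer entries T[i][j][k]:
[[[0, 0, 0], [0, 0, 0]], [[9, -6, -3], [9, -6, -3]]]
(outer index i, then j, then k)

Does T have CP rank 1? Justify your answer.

If T = a ⊗ b ⊗ c then every fibre of T is a multiple of the corresponding factor, so read the factors off the fibres through the nonzero entry T[1,0,0] = 9.
The mode-1 fibre T[:,0,0] = [0, 9] gives a = [0, 1] (primitive direction); the mode-2 fibre T[1,:,0] = [9, 9] gives b = [1, 1]; then c[k] = T[1,0,k] / (a[1]·b[0]) = [9, -6, -3] / 1 = [9, -6, -3].
Expanding [0, 1] ⊗ [1, 1] ⊗ [9, -6, -3] reproduces all 12 entries of T, so T = [0, 1] ⊗ [1, 1] ⊗ [9, -6, -3] and rank(T) ≤ 1.
Equivalently every frontal slice T[:,:,k] is c[k] times the rank-1 matrix [0, 1] ⊗ [1, 1]. So T has rank 1 (it is nonzero).

Yes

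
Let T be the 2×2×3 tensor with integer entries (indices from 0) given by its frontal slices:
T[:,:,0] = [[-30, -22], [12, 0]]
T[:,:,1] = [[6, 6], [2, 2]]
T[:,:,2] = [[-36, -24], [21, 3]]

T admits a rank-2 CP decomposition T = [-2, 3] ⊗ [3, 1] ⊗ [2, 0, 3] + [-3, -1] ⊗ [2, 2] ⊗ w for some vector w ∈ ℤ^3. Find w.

w = [3, -1, 3]

Subtract the known terms from T to get the rank-1 residual R = [-3, -1] ⊗ [2, 2] ⊗ w, so R[i,j,k] = a[i]·b[j]·w[k]. Pick indices with nonzero a[0]·b[0] = (-3)·(2) = -6. Only the fibre through (0,0,·) is needed: R[0,0,:] = T[0,0,:] − Σₗ aₗ[0]bₗ[0]cₗ = [-30, 6, -36] − (-2)·(3)·[2, 0, 3] = [-18, 6, -18]. Then w[k] = R[0,0,k] / -6 for each k, giving w = [-18, 6, -18] / -6 = [3, -1, 3].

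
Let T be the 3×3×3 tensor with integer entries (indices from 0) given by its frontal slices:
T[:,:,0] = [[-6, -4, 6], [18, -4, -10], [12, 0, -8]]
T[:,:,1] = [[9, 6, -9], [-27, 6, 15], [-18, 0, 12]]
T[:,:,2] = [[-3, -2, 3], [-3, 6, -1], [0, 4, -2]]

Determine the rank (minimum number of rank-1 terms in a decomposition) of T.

Lower bound: the mode-2 unfolding of T (rows indexed by j, columns by (i,k) = (0,0), (0,1), (0,2), (1,0), (1,1), (1,2), (2,0), (2,1), (2,2)) is [[-6, 9, -3, 18, -27, -3, 12, -18, 0], [-4, 6, -2, -4, 6, 6, 0, 0, 4], [6, -9, 3, -10, 15, -1, -8, 12, -2]].
There the 2×2 minor on rows j ∈ {0, 1}, columns (i,k) ∈ {(0,0), (1,0)} is det [[-6, 18], [-4, -4]] = 96 ≠ 0, so this unfolding has rank ≥ 2; CP rank is at least every unfolding rank, so rank(T) ≥ 2. (This is only a lower bound: in general the CP rank may exceed every unfolding rank, so we still need to exhibit 2 rank-1 terms summing to T.)
Upper bound — finding two terms. Write S_k = T[:,:,k] for the frontal slices: S₀ = [[-6, -4, 6], [18, -4, -10], [12, 0, -8]], S₁ = [[9, 6, -9], [-27, 6, 15], [-18, 0, 12]], S₂ = [[-3, -2, 3], [-3, 6, -1], [0, 4, -2]].
If T = a₁ ⊗ b₁ ⊗ c₁ + a₂ ⊗ b₂ ⊗ c₂ then each S_k = c₁[k]·a₁b₁ᵀ + c₂[k]·a₂b₂ᵀ. S₀ and S₂ are linearly independent, so a₁b₁ᵀ and a₂b₂ᵀ must span the same plane of matrices: they are the rank-1 matrices of the form x·S₀ + y·S₂.
The 2×2 minor of x·S₀ + y·S₂ on rows {0,1}, columns {0,1} is 96·x² − 24·y² = 24·(2·x − y)(2·x + y), vanishing at (x:y) = (1:2) and (1:-2).
M₁ = S₀ + 2·S₂ = [[-12, -8, 12], [12, 8, -12], [12, 8, -12]] = (-4)·[1, -1, -1][3, 2, -3]ᵀ and M₂ = S₀ − 2·S₂ = [[0, 0, 0], [24, -16, -8], [12, -8, -4]] = 4·[0, 2, 1][3, -2, -1]ᵀ, so take a₁ = [1, -1, -1], b₁ = [3, 2, -3], a₂ = [0, 2, 1], b₂ = [3, -2, -1].
Each slice is an integer combination of E₁ = a₁b₁ᵀ and E₂ = a₂b₂ᵀ: S₀ = −2·E₁ + 2·E₂, S₁ = 3·E₁ − 3·E₂, S₂ = −E₁ − E₂; reading off coefficients, c₁ = [-2, 3, -1] and c₂ = [2, -3, -1].
Hence T = [1, -1, -1] ⊗ [3, 2, -3] ⊗ [-2, 3, -1] + [0, 2, 1] ⊗ [3, -2, -1] ⊗ [2, -3, -1], so rank(T) ≤ 2.
These bounds meet, so rank(T) = 2.

2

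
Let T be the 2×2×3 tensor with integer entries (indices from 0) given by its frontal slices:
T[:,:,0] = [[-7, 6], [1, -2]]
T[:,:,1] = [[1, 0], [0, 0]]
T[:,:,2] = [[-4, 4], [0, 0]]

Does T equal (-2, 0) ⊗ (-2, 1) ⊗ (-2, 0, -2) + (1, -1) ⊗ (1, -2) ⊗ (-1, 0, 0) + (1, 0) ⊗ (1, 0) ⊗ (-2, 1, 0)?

Reconstruct entry (0,0,0) from the claimed factors: Σₗ aₗ[0]bₗ[0]cₗ[0] = (-2)·(-2)·(-2) + (1)·(1)·(-1) + (1)·(1)·(-2) = -11, but T[0,0,0] = -7. The claim is false.

No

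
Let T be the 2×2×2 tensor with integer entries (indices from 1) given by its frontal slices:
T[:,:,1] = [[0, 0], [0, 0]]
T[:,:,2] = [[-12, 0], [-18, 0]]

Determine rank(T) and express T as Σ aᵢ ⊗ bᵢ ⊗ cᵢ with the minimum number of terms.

rank(T) = 1

Lower bound: T ≠ 0 (e.g. T[1,1,2] = -12), so rank(T) ≥ 1.
Upper bound: if T = a ⊗ b ⊗ c then every fibre of T is a multiple of the corresponding factor, so read the factors off the fibres through the nonzero entry T[1,1,2] = -12.
The mode-1 fibre T[:,1,2] = [-12, -18] gives a = [2, 3] (primitive direction); the mode-2 fibre T[1,:,2] = [-12, 0] gives b = [1, 0]; then c[k] = T[1,1,k] / (a[1]·b[1]) = [0, -12] / 2 = [0, -6].
Expanding [2, 3] ⊗ [1, 0] ⊗ [0, -6] reproduces all 8 entries of T, so T = [2, 3] ⊗ [1, 0] ⊗ [0, -6] and rank(T) ≤ 1.
These bounds meet, so rank(T) = 1.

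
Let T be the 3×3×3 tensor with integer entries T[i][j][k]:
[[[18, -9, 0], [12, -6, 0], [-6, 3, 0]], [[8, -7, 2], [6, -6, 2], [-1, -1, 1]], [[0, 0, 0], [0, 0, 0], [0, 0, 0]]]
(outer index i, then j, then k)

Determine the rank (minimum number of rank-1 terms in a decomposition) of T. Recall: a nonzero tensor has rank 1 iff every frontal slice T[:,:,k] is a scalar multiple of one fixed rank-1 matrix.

2

Lower bound: the mode-3 unfolding of T (rows indexed by k, columns by (i,j) = (0,0), (0,1), (0,2), (1,0), (1,1), (1,2), (2,0), (2,1), (2,2)) is [[18, 12, -6, 8, 6, -1, 0, 0, 0], [-9, -6, 3, -7, -6, -1, 0, 0, 0], [0, 0, 0, 2, 2, 1, 0, 0, 0]].
There the 2×2 minor on rows k ∈ {0, 1}, columns (i,j) ∈ {(0,0), (1,0)} is det [[18, 8], [-9, -7]] = -54 ≠ 0, so this unfolding has rank ≥ 2; CP rank is at least every unfolding rank, so rank(T) ≥ 2. (Unfolding ranks only ever bound the CP rank from below — rank(T) can be strictly larger than all of them — so the matching upper bound has to come from an explicit 2-term decomposition.)
Upper bound — finding two terms. Write S_k = T[:,:,k] for the frontal slices: S₀ = [[18, 12, -6], [8, 6, -1], [0, 0, 0]], S₁ = [[-9, -6, 3], [-7, -6, -1], [0, 0, 0]], S₂ = [[0, 0, 0], [2, 2, 1], [0, 0, 0]].
If T = a₁ ⊗ b₁ ⊗ c₁ + a₂ ⊗ b₂ ⊗ c₂ then each S_k = c₁[k]·a₁b₁ᵀ + c₂[k]·a₂b₂ᵀ. S₀ and S₁ are linearly independent, so a₁b₁ᵀ and a₂b₂ᵀ must span the same plane of matrices: they are the rank-1 matrices of the form x·S₀ + y·S₁.
The 2×2 minor of x·S₀ + y·S₁ on rows {0,1}, columns {0,1} is 12·x² − 30·xy + 12·y² = 6·(x − 2·y)(2·x − y), vanishing at (x:y) = (2:1) and (1:2).
M₁ = 2·S₀ + S₁ = [[27, 18, -9], [9, 6, -3], [0, 0, 0]] = 3·[3, 1, 0][3, 2, -1]ᵀ and M₂ = S₀ + 2·S₁ = [[0, 0, 0], [-6, -6, -3], [0, 0, 0]] = (-3)·[0, 1, 0][2, 2, 1]ᵀ, so take a₁ = [3, 1, 0], b₁ = [3, 2, -1], a₂ = [0, 1, 0], b₂ = [2, 2, 1].
Each slice is an integer combination of E₁ = a₁b₁ᵀ and E₂ = a₂b₂ᵀ: S₀ = 2·E₁ + E₂, S₁ = −E₁ − 2·E₂, S₂ = E₂; reading off coefficients, c₁ = [2, -1, 0] and c₂ = [1, -2, 1].
Hence T = [3, 1, 0] ⊗ [3, 2, -1] ⊗ [2, -1, 0] + [0, 1, 0] ⊗ [2, 2, 1] ⊗ [1, -2, 1], so rank(T) ≤ 2.
These bounds meet, so rank(T) = 2.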